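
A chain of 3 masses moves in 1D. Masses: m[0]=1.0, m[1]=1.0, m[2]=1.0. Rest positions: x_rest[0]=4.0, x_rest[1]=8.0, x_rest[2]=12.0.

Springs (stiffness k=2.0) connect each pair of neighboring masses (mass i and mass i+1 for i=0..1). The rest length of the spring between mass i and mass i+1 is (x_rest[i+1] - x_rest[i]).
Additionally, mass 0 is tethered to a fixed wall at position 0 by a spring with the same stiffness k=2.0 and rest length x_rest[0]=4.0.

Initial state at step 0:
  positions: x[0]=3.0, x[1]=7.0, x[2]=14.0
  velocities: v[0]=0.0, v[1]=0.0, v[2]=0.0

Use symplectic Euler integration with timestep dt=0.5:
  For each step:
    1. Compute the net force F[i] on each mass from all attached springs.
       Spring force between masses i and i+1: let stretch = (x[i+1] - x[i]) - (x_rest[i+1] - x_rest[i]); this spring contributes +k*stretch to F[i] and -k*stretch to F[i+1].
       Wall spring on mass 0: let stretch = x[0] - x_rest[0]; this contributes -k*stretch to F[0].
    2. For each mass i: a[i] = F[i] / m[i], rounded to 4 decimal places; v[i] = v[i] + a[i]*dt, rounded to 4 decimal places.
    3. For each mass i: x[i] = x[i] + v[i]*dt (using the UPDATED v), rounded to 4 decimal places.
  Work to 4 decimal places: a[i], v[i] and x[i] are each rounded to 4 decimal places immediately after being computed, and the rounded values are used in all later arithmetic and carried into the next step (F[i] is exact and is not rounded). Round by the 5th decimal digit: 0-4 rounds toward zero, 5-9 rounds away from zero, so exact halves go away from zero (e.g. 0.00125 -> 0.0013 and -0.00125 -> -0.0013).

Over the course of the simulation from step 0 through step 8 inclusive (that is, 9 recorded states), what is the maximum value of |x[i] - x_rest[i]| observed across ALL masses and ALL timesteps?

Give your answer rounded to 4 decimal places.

Step 0: x=[3.0000 7.0000 14.0000] v=[0.0000 0.0000 0.0000]
Step 1: x=[3.5000 8.5000 12.5000] v=[1.0000 3.0000 -3.0000]
Step 2: x=[4.7500 9.5000 11.0000] v=[2.5000 2.0000 -3.0000]
Step 3: x=[6.0000 8.8750 10.7500] v=[2.5000 -1.2500 -0.5000]
Step 4: x=[5.6875 7.7500 11.5625] v=[-0.6250 -2.2500 1.6250]
Step 5: x=[3.5625 7.5000 12.4688] v=[-4.2500 -0.5000 1.8125]
Step 6: x=[1.6250 7.7657 12.8907] v=[-3.8750 0.5313 0.8437]
Step 7: x=[1.9454 7.5235 12.7501] v=[0.6407 -0.4844 -0.2813]
Step 8: x=[4.0821 7.1056 11.9962] v=[4.2734 -0.8359 -1.5079]
Max displacement = 2.3750

Answer: 2.3750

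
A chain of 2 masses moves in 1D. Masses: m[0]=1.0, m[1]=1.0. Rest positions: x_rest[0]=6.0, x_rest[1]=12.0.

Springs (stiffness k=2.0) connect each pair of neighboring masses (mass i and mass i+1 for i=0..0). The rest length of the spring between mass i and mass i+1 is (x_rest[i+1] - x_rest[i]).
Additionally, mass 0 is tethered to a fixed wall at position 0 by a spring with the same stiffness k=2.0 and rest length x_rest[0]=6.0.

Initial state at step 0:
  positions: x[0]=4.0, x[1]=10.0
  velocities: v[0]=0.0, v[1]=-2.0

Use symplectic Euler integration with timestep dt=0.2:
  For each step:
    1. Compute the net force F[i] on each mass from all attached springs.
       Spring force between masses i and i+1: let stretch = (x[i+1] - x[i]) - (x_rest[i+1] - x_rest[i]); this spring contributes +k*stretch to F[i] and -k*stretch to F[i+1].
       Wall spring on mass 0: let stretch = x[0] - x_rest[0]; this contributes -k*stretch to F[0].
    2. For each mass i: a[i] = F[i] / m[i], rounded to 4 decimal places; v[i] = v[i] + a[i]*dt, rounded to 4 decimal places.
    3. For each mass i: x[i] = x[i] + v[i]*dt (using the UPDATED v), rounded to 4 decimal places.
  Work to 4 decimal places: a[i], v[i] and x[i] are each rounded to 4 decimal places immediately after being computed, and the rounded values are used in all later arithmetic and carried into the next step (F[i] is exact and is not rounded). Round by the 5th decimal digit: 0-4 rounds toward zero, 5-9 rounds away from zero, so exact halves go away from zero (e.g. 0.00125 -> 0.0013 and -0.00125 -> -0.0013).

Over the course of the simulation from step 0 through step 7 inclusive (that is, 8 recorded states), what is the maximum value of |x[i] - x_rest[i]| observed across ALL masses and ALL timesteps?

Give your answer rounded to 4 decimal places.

Answer: 3.1386

Derivation:
Step 0: x=[4.0000 10.0000] v=[0.0000 -2.0000]
Step 1: x=[4.1600 9.6000] v=[0.8000 -2.0000]
Step 2: x=[4.4224 9.2448] v=[1.3120 -1.7760]
Step 3: x=[4.7168 8.9838] v=[1.4720 -1.3050]
Step 4: x=[4.9752 8.8614] v=[1.2921 -0.6118]
Step 5: x=[5.1465 8.9081] v=[0.8565 0.2337]
Step 6: x=[5.2070 9.1339] v=[0.3025 1.1291]
Step 7: x=[5.1651 9.5256] v=[-0.2095 1.9583]
Max displacement = 3.1386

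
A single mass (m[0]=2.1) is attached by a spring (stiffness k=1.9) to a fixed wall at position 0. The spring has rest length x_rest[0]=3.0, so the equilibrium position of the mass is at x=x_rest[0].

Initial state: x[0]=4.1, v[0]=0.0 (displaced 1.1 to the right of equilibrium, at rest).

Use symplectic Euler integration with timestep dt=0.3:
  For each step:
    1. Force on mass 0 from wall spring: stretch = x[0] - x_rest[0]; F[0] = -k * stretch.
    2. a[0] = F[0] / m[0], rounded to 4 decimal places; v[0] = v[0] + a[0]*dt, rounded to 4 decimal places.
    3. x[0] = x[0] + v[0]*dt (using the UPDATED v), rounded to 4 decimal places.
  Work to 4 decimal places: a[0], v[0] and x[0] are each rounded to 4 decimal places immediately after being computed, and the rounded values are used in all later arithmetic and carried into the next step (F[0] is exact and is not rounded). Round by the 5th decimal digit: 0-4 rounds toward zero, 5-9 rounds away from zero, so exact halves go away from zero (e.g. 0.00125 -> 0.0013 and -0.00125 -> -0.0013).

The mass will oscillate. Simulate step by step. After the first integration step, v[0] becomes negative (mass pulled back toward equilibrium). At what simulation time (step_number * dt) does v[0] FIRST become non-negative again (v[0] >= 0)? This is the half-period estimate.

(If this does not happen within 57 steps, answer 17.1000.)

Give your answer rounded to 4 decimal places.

Step 0: x=[4.1000] v=[0.0000]
Step 1: x=[4.0104] v=[-0.2986]
Step 2: x=[3.8385] v=[-0.5729]
Step 3: x=[3.5984] v=[-0.8005]
Step 4: x=[3.3095] v=[-0.9629]
Step 5: x=[2.9954] v=[-1.0469]
Step 6: x=[2.6817] v=[-1.0456]
Step 7: x=[2.3939] v=[-0.9592]
Step 8: x=[2.1555] v=[-0.7947]
Step 9: x=[1.9859] v=[-0.5655]
Step 10: x=[1.8988] v=[-0.2903]
Step 11: x=[1.9014] v=[0.0086]
First v>=0 after going negative at step 11, time=3.3000

Answer: 3.3000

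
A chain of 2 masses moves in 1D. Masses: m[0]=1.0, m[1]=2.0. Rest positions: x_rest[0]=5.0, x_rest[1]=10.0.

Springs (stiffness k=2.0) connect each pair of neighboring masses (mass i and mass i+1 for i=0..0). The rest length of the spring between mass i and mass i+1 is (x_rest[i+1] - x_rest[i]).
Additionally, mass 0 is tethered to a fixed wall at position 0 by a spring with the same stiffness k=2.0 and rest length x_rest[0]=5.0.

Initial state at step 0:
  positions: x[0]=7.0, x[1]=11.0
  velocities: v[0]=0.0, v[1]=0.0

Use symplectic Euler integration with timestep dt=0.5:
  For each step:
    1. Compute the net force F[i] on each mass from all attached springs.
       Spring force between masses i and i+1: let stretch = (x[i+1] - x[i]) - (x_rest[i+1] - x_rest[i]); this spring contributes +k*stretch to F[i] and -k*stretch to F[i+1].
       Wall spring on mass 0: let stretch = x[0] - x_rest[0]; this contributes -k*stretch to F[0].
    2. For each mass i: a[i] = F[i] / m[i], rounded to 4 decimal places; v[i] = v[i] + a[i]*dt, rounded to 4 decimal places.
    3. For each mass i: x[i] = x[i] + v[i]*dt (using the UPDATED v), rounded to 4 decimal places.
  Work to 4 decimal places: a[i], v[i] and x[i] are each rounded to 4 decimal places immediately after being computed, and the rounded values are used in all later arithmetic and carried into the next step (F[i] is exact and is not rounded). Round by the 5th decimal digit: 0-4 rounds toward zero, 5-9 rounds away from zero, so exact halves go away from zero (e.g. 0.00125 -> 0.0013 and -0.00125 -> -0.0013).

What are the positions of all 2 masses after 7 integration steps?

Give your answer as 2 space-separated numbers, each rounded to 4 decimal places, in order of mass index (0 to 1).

Answer: 3.5636 9.1399

Derivation:
Step 0: x=[7.0000 11.0000] v=[0.0000 0.0000]
Step 1: x=[5.5000 11.2500] v=[-3.0000 0.5000]
Step 2: x=[4.1250 11.3125] v=[-2.7500 0.1250]
Step 3: x=[4.2813 10.8281] v=[0.3125 -0.9688]
Step 4: x=[5.5703 9.9570] v=[2.5780 -1.7422]
Step 5: x=[6.2675 9.2392] v=[1.3944 -1.4356]
Step 6: x=[5.3168 9.0285] v=[-1.9014 -0.4215]
Step 7: x=[3.5636 9.1399] v=[-3.5065 0.2227]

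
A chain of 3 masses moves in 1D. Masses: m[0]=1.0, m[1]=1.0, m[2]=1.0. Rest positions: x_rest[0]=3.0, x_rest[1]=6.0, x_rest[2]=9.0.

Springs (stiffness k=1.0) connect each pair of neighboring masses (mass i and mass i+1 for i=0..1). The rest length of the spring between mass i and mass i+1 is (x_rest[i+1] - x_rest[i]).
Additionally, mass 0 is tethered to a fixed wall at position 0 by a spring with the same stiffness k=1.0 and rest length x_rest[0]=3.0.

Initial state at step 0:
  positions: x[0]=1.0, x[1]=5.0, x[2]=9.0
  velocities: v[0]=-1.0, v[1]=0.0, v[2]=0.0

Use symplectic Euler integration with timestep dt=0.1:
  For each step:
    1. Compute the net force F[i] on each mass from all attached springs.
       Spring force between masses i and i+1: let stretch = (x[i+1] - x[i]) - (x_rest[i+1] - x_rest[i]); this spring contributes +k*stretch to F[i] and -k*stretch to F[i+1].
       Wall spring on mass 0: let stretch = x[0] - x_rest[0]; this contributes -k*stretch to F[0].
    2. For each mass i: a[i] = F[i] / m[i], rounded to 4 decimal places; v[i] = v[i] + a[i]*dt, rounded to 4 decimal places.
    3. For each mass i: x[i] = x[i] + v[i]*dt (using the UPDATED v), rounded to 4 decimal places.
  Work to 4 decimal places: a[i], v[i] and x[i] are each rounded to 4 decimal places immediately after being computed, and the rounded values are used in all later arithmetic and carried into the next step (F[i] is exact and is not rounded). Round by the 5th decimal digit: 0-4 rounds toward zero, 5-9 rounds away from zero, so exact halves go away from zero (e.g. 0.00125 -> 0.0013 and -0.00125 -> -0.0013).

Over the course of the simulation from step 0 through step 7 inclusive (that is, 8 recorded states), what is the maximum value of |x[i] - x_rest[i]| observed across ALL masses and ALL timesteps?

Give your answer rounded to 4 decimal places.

Step 0: x=[1.0000 5.0000 9.0000] v=[-1.0000 0.0000 0.0000]
Step 1: x=[0.9300 5.0000 8.9900] v=[-0.7000 0.0000 -0.1000]
Step 2: x=[0.8914 4.9992 8.9701] v=[-0.3860 -0.0080 -0.1990]
Step 3: x=[0.8850 4.9970 8.9405] v=[-0.0644 -0.0217 -0.2961]
Step 4: x=[0.9108 4.9931 8.9015] v=[0.2583 -0.0386 -0.3905]
Step 5: x=[0.9684 4.9875 8.8534] v=[0.5755 -0.0560 -0.4813]
Step 6: x=[1.0565 4.9804 8.7966] v=[0.8806 -0.0713 -0.5679]
Step 7: x=[1.1732 4.9722 8.7317] v=[1.1673 -0.0821 -0.6495]
Max displacement = 2.1150

Answer: 2.1150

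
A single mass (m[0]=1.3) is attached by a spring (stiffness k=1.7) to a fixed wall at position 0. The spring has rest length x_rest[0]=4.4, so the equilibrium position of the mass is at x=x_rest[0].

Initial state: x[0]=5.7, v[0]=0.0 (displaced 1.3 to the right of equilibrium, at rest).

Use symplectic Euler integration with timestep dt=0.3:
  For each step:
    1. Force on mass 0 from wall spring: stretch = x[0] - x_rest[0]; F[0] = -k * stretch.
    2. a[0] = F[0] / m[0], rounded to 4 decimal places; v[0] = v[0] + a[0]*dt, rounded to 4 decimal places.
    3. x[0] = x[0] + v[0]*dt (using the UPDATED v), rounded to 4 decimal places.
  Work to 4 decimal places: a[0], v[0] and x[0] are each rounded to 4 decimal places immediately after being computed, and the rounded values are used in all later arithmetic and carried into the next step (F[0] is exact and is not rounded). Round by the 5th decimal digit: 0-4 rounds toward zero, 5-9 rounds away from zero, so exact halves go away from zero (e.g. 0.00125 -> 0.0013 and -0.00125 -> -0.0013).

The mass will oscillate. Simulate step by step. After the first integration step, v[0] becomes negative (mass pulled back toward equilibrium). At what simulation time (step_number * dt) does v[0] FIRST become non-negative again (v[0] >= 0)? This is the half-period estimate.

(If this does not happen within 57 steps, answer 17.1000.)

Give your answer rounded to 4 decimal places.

Answer: 3.0000

Derivation:
Step 0: x=[5.7000] v=[0.0000]
Step 1: x=[5.5470] v=[-0.5100]
Step 2: x=[5.2590] v=[-0.9600]
Step 3: x=[4.8699] v=[-1.2970]
Step 4: x=[4.4255] v=[-1.4814]
Step 5: x=[3.9781] v=[-1.4914]
Step 6: x=[3.5803] v=[-1.3259]
Step 7: x=[3.2790] v=[-1.0043]
Step 8: x=[3.1097] v=[-0.5645]
Step 9: x=[3.0922] v=[-0.0583]
Step 10: x=[3.2286] v=[0.4548]
First v>=0 after going negative at step 10, time=3.0000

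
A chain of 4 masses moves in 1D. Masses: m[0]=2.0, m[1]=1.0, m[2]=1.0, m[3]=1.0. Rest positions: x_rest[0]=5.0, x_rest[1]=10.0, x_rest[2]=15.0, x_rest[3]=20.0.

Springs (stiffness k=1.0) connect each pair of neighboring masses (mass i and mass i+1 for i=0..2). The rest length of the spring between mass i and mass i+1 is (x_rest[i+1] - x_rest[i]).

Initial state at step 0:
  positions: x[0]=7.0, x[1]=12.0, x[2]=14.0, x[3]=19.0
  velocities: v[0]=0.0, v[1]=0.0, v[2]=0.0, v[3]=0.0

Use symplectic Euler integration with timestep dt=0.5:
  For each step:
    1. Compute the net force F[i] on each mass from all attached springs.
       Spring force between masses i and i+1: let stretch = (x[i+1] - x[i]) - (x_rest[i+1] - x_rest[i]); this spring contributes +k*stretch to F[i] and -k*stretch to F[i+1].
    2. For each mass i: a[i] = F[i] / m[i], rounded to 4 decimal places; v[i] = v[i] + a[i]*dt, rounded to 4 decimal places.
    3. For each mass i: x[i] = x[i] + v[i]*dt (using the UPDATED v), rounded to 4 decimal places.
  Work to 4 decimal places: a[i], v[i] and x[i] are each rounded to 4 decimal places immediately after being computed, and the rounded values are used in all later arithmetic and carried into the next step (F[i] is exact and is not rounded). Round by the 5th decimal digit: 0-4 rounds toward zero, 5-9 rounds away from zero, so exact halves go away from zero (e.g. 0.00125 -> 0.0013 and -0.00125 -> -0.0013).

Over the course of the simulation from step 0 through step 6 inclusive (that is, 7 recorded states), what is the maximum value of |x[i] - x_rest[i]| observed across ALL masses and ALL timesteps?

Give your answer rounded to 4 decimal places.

Answer: 2.3439

Derivation:
Step 0: x=[7.0000 12.0000 14.0000 19.0000] v=[0.0000 0.0000 0.0000 0.0000]
Step 1: x=[7.0000 11.2500 14.7500 19.0000] v=[0.0000 -1.5000 1.5000 0.0000]
Step 2: x=[6.9063 10.3125 15.6875 19.1875] v=[-0.1875 -1.8750 1.8750 0.3750]
Step 3: x=[6.6133 9.8672 16.1563 19.7500] v=[-0.5860 -0.8906 0.9375 1.1250]
Step 4: x=[6.1020 10.1807 15.9512 20.6641] v=[-1.0226 0.6270 -0.4102 1.8282]
Step 5: x=[5.4755 10.9172 15.4817 21.6500] v=[-1.2530 1.4729 -0.9390 1.9718]
Step 6: x=[4.9042 11.4344 15.4132 22.3439] v=[-1.1426 1.0343 -0.1371 1.3877]
Max displacement = 2.3439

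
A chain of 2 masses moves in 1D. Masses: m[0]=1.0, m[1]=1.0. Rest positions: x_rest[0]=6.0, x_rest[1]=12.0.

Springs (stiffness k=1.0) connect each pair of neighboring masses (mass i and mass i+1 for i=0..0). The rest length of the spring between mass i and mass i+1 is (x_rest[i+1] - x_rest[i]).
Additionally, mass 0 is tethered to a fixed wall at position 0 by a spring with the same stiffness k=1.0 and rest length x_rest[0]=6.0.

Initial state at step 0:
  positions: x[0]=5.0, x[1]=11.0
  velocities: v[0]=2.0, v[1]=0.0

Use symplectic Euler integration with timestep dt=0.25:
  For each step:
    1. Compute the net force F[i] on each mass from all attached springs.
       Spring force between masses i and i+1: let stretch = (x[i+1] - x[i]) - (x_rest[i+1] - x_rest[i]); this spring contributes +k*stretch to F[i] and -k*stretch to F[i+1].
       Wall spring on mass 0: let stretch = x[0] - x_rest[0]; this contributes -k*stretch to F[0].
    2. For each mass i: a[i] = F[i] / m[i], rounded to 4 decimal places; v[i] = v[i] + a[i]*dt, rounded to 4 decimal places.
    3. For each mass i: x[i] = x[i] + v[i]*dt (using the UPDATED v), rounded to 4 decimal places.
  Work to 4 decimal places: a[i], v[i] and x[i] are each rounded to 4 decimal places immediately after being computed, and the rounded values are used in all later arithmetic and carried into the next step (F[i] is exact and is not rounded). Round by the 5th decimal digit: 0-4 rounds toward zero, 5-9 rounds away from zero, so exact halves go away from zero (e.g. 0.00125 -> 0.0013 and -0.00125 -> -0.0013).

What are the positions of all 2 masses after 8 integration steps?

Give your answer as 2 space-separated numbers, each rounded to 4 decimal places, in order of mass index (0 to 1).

Step 0: x=[5.0000 11.0000] v=[2.0000 0.0000]
Step 1: x=[5.5625 11.0000] v=[2.2500 0.0000]
Step 2: x=[6.1172 11.0352] v=[2.2188 0.1406]
Step 3: x=[6.5970 11.1380] v=[1.9190 0.4111]
Step 4: x=[6.9483 11.3320] v=[1.4050 0.7759]
Step 5: x=[7.1393 11.6270] v=[0.7639 1.1800]
Step 6: x=[7.1646 12.0165] v=[0.1010 1.5581]
Step 7: x=[7.0453 12.4778] v=[-0.4772 1.8451]
Step 8: x=[6.8252 12.9746] v=[-0.8804 1.9870]

Answer: 6.8252 12.9746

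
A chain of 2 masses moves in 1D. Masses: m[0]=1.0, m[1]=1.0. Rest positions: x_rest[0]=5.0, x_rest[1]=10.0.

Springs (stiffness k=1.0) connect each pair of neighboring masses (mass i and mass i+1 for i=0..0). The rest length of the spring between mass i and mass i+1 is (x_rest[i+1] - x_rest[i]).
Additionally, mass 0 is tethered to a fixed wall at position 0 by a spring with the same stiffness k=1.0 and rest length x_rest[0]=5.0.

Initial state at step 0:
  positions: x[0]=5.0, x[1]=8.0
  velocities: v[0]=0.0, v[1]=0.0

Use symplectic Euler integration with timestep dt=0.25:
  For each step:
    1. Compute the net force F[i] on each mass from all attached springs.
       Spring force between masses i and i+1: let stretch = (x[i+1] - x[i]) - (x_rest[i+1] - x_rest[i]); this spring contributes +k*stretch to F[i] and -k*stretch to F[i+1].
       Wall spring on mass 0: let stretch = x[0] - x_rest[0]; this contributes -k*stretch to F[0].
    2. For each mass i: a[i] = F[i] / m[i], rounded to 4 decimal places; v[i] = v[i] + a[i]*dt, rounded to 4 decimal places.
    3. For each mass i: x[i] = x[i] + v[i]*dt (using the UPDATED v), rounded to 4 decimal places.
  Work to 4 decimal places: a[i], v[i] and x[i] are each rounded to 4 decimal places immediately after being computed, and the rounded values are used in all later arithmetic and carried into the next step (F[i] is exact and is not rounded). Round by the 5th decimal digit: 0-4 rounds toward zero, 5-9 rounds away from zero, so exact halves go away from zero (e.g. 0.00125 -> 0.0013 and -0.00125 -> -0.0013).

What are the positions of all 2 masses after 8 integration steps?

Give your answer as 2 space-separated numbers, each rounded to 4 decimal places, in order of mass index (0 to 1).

Answer: 3.9060 10.1680

Derivation:
Step 0: x=[5.0000 8.0000] v=[0.0000 0.0000]
Step 1: x=[4.8750 8.1250] v=[-0.5000 0.5000]
Step 2: x=[4.6484 8.3594] v=[-0.9063 0.9375]
Step 3: x=[4.3632 8.6744] v=[-1.1407 1.2598]
Step 4: x=[4.0748 9.0324] v=[-1.1537 1.4320]
Step 5: x=[3.8416 9.3931] v=[-0.9330 1.4426]
Step 6: x=[3.7152 9.7193] v=[-0.5055 1.3047]
Step 7: x=[3.7319 9.9827] v=[0.0667 1.0537]
Step 8: x=[3.9060 10.1680] v=[0.6964 0.7410]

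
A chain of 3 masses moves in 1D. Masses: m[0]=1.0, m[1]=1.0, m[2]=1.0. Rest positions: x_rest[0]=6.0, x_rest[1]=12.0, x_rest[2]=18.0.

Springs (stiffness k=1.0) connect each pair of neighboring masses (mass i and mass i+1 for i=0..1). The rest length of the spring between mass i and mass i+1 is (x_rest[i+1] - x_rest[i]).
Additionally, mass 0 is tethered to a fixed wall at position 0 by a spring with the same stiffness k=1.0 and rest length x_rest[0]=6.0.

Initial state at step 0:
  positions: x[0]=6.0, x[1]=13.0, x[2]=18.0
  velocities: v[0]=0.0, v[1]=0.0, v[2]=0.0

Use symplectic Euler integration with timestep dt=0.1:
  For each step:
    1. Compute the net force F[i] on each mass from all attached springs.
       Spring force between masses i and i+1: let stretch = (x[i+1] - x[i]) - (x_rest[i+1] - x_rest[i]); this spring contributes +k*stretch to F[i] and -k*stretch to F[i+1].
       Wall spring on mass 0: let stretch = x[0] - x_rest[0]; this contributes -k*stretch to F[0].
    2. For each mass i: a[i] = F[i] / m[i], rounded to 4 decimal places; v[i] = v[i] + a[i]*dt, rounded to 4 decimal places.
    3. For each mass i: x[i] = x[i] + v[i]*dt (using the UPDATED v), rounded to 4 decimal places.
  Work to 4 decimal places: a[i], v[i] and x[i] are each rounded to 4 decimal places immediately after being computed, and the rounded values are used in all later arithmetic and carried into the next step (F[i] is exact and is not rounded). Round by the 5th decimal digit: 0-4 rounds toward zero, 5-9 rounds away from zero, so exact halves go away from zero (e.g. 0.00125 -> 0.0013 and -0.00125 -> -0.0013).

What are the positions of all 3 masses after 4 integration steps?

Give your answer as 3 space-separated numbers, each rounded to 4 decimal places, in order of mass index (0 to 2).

Step 0: x=[6.0000 13.0000 18.0000] v=[0.0000 0.0000 0.0000]
Step 1: x=[6.0100 12.9800 18.0100] v=[0.1000 -0.2000 0.1000]
Step 2: x=[6.0296 12.9406 18.0297] v=[0.1960 -0.3940 0.1970]
Step 3: x=[6.0580 12.8830 18.0585] v=[0.2841 -0.5762 0.2881]
Step 4: x=[6.0941 12.8089 18.0956] v=[0.3608 -0.7412 0.3706]

Answer: 6.0941 12.8089 18.0956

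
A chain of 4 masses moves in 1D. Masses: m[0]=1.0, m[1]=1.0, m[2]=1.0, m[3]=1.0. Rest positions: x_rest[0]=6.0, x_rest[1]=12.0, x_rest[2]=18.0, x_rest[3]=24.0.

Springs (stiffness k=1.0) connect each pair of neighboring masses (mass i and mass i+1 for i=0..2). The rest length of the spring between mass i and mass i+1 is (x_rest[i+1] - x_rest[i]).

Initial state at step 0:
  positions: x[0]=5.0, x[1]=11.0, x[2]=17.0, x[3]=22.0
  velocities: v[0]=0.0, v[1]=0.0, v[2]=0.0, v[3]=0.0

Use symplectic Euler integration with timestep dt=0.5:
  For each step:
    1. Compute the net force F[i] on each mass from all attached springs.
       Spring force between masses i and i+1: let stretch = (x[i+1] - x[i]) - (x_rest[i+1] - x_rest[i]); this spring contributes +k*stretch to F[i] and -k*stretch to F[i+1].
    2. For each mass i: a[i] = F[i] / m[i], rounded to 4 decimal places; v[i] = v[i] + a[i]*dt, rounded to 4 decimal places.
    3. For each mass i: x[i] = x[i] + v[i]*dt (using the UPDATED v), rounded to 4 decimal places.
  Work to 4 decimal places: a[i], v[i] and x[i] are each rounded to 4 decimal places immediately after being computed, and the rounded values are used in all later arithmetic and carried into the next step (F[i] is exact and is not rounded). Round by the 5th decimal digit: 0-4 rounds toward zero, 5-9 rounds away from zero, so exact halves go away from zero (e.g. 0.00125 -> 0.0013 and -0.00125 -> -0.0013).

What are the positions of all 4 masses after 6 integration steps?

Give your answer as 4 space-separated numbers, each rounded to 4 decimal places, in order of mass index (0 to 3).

Step 0: x=[5.0000 11.0000 17.0000 22.0000] v=[0.0000 0.0000 0.0000 0.0000]
Step 1: x=[5.0000 11.0000 16.7500 22.2500] v=[0.0000 0.0000 -0.5000 0.5000]
Step 2: x=[5.0000 10.9375 16.4375 22.6250] v=[0.0000 -0.1250 -0.6250 0.7500]
Step 3: x=[4.9844 10.7656 16.2969 22.9532] v=[-0.0313 -0.3438 -0.2813 0.6563]
Step 4: x=[4.9141 10.5312 16.4375 23.1173] v=[-0.1407 -0.4688 0.2812 0.3282]
Step 5: x=[4.7480 10.3691 16.7715 23.1115] v=[-0.3322 -0.3242 0.6680 -0.0117]
Step 6: x=[4.4872 10.4024 17.0899 23.0207] v=[-0.5217 0.0665 0.6368 -0.1817]

Answer: 4.4872 10.4024 17.0899 23.0207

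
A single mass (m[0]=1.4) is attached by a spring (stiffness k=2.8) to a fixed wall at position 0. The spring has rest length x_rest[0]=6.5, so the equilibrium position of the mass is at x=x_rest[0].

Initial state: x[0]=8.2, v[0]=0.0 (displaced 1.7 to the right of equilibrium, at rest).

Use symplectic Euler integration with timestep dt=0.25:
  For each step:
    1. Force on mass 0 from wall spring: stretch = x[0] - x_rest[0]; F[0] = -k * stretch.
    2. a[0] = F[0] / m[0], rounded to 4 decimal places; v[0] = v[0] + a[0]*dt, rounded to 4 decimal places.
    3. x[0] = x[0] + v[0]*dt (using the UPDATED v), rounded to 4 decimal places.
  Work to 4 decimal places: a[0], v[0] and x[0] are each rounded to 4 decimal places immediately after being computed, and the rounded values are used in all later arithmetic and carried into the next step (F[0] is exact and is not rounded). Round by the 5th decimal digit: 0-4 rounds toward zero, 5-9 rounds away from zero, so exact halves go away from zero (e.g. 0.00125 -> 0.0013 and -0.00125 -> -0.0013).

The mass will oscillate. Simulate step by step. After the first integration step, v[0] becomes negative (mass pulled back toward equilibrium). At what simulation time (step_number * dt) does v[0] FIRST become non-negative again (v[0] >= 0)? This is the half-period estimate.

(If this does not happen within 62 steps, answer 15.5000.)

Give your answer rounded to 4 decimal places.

Step 0: x=[8.2000] v=[0.0000]
Step 1: x=[7.9875] v=[-0.8500]
Step 2: x=[7.5891] v=[-1.5938]
Step 3: x=[7.0545] v=[-2.1384]
Step 4: x=[6.4506] v=[-2.4157]
Step 5: x=[5.8529] v=[-2.3910]
Step 6: x=[5.3360] v=[-2.0675]
Step 7: x=[4.9646] v=[-1.4855]
Step 8: x=[4.7852] v=[-0.7178]
Step 9: x=[4.8201] v=[0.1396]
First v>=0 after going negative at step 9, time=2.2500

Answer: 2.2500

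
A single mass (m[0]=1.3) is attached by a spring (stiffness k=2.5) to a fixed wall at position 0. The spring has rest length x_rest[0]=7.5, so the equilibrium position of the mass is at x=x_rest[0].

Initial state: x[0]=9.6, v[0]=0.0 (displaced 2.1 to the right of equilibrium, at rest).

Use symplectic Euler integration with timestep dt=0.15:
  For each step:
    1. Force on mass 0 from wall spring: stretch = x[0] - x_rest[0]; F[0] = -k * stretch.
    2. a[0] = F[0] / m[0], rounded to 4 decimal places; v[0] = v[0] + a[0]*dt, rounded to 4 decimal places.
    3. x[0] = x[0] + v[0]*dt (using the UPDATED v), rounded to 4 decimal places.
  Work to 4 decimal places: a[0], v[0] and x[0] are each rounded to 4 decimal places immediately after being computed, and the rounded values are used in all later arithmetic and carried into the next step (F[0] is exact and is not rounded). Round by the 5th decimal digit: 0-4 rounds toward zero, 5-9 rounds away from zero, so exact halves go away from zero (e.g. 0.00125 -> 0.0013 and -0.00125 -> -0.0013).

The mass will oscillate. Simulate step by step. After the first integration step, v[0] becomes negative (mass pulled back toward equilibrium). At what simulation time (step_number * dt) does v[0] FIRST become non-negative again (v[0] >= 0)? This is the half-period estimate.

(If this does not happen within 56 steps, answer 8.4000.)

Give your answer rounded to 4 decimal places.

Answer: 2.4000

Derivation:
Step 0: x=[9.6000] v=[0.0000]
Step 1: x=[9.5091] v=[-0.6058]
Step 2: x=[9.3313] v=[-1.1854]
Step 3: x=[9.0742] v=[-1.7137]
Step 4: x=[8.7490] v=[-2.1678]
Step 5: x=[8.3698] v=[-2.5281]
Step 6: x=[7.9530] v=[-2.7790]
Step 7: x=[7.5165] v=[-2.9097]
Step 8: x=[7.0793] v=[-2.9145]
Step 9: x=[6.6603] v=[-2.7932]
Step 10: x=[6.2777] v=[-2.5510]
Step 11: x=[5.9479] v=[-2.1984]
Step 12: x=[5.6853] v=[-1.7507]
Step 13: x=[5.5012] v=[-1.2272]
Step 14: x=[5.4036] v=[-0.6506]
Step 15: x=[5.3967] v=[-0.0459]
Step 16: x=[5.4808] v=[0.5608]
First v>=0 after going negative at step 16, time=2.4000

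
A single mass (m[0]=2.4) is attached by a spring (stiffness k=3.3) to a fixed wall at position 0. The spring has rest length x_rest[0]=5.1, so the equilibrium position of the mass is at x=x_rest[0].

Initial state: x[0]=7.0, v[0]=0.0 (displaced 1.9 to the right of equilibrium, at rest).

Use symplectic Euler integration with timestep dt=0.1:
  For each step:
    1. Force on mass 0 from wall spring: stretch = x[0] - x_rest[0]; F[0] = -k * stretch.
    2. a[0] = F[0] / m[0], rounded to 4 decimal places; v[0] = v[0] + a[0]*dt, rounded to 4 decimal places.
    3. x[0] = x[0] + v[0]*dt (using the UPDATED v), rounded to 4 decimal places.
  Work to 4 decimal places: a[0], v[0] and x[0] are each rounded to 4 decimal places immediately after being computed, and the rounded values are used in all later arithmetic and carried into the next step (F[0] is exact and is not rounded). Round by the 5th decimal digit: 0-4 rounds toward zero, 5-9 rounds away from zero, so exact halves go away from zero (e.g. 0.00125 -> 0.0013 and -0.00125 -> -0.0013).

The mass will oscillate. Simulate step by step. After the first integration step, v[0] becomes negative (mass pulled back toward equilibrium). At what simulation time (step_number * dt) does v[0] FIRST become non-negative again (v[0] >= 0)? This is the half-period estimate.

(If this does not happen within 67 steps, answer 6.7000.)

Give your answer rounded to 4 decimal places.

Step 0: x=[7.0000] v=[0.0000]
Step 1: x=[6.9739] v=[-0.2613]
Step 2: x=[6.9220] v=[-0.5190]
Step 3: x=[6.8451] v=[-0.7695]
Step 4: x=[6.7442] v=[-1.0095]
Step 5: x=[6.6206] v=[-1.2356]
Step 6: x=[6.4761] v=[-1.4447]
Step 7: x=[6.3127] v=[-1.6339]
Step 8: x=[6.1326] v=[-1.8007]
Step 9: x=[5.9383] v=[-1.9427]
Step 10: x=[5.7325] v=[-2.0580]
Step 11: x=[5.5180] v=[-2.1450]
Step 12: x=[5.2978] v=[-2.2025]
Step 13: x=[5.0748] v=[-2.2297]
Step 14: x=[4.8522] v=[-2.2262]
Step 15: x=[4.6330] v=[-2.1921]
Step 16: x=[4.4202] v=[-2.1279]
Step 17: x=[4.2168] v=[-2.0344]
Step 18: x=[4.0255] v=[-1.9130]
Step 19: x=[3.8490] v=[-1.7653]
Step 20: x=[3.6897] v=[-1.5933]
Step 21: x=[3.5498] v=[-1.3994]
Step 22: x=[3.4312] v=[-1.1863]
Step 23: x=[3.3355] v=[-0.9568]
Step 24: x=[3.2641] v=[-0.7142]
Step 25: x=[3.2179] v=[-0.4618]
Step 26: x=[3.1976] v=[-0.2030]
Step 27: x=[3.2035] v=[0.0586]
First v>=0 after going negative at step 27, time=2.7000

Answer: 2.7000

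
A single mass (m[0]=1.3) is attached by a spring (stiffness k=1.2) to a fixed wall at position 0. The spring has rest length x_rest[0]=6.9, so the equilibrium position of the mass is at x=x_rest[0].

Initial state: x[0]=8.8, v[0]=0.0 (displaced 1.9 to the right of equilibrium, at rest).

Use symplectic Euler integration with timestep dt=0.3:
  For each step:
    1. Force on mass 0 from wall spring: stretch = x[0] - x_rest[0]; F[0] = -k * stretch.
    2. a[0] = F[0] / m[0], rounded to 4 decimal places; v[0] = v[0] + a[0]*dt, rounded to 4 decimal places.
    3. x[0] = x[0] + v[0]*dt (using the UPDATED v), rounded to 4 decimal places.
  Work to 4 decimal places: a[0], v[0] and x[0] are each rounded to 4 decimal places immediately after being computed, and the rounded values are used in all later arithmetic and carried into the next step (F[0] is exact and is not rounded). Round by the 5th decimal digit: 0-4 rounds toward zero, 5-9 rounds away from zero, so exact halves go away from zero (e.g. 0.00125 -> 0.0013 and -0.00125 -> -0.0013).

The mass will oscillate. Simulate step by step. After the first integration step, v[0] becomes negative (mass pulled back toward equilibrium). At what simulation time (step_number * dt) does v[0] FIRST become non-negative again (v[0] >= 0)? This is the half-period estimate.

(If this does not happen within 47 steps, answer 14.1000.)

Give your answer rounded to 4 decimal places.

Step 0: x=[8.8000] v=[0.0000]
Step 1: x=[8.6422] v=[-0.5261]
Step 2: x=[8.3396] v=[-1.0086]
Step 3: x=[7.9174] v=[-1.4073]
Step 4: x=[7.4107] v=[-1.6890]
Step 5: x=[6.8616] v=[-1.8304]
Step 6: x=[6.3157] v=[-1.8198]
Step 7: x=[5.8183] v=[-1.6580]
Step 8: x=[5.4108] v=[-1.3585]
Step 9: x=[5.1270] v=[-0.9461]
Step 10: x=[4.9905] v=[-0.4551]
Step 11: x=[5.0126] v=[0.0737]
First v>=0 after going negative at step 11, time=3.3000

Answer: 3.3000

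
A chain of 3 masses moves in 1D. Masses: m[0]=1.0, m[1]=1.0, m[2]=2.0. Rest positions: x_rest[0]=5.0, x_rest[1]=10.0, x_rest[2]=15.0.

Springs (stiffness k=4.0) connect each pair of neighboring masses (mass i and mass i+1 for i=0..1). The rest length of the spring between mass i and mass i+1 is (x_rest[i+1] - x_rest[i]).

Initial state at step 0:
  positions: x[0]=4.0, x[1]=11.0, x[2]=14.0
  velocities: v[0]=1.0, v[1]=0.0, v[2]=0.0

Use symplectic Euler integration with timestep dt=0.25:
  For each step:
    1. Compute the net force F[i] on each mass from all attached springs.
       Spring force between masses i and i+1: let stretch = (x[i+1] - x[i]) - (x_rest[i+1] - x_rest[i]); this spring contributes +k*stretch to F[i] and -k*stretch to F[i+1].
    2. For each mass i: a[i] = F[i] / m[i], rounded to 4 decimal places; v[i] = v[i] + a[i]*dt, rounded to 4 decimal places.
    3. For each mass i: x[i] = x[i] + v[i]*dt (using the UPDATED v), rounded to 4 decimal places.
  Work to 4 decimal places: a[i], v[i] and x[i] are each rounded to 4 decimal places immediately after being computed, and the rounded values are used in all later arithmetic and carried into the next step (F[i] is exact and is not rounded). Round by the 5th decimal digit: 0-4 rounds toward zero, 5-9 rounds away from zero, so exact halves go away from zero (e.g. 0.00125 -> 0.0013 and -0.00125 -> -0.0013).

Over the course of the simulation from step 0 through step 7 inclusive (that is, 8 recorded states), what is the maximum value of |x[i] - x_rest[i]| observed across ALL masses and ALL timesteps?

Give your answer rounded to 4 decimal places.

Step 0: x=[4.0000 11.0000 14.0000] v=[1.0000 0.0000 0.0000]
Step 1: x=[4.7500 10.0000 14.2500] v=[3.0000 -4.0000 1.0000]
Step 2: x=[5.5625 8.7500 14.5938] v=[3.2500 -5.0000 1.3750]
Step 3: x=[5.9219 8.1641 14.8321] v=[1.4375 -2.3437 0.9531]
Step 4: x=[5.5918 8.6846 14.8619] v=[-1.3203 2.0821 0.1191]
Step 5: x=[4.7849 9.9763 14.7445] v=[-3.2275 5.1666 -0.4696]
Step 6: x=[4.0259 11.1622 14.6561] v=[-3.0361 4.7434 -0.3537]
Step 7: x=[3.8010 11.4375 14.7560] v=[-0.8998 1.1010 0.3994]
Max displacement = 1.8359

Answer: 1.8359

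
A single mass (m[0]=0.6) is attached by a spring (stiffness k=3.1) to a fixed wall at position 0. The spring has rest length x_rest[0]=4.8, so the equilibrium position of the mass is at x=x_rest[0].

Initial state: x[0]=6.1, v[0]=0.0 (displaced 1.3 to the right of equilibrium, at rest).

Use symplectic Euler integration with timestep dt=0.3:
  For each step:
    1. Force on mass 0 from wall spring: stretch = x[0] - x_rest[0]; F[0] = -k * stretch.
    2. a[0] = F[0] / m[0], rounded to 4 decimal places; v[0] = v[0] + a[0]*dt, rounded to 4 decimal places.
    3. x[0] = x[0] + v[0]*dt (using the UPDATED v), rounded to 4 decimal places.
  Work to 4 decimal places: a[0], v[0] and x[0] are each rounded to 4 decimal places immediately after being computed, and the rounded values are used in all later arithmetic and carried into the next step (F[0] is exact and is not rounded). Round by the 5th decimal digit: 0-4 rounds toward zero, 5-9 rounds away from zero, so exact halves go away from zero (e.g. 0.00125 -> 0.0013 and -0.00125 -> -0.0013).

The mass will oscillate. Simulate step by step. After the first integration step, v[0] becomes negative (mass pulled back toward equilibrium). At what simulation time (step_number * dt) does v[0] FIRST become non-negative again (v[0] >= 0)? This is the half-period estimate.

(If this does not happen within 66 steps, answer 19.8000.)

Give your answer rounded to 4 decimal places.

Step 0: x=[6.1000] v=[0.0000]
Step 1: x=[5.4955] v=[-2.0150]
Step 2: x=[4.5676] v=[-3.0930]
Step 3: x=[3.7478] v=[-2.7328]
Step 4: x=[3.4172] v=[-1.1019]
Step 5: x=[3.7297] v=[1.0415]
First v>=0 after going negative at step 5, time=1.5000

Answer: 1.5000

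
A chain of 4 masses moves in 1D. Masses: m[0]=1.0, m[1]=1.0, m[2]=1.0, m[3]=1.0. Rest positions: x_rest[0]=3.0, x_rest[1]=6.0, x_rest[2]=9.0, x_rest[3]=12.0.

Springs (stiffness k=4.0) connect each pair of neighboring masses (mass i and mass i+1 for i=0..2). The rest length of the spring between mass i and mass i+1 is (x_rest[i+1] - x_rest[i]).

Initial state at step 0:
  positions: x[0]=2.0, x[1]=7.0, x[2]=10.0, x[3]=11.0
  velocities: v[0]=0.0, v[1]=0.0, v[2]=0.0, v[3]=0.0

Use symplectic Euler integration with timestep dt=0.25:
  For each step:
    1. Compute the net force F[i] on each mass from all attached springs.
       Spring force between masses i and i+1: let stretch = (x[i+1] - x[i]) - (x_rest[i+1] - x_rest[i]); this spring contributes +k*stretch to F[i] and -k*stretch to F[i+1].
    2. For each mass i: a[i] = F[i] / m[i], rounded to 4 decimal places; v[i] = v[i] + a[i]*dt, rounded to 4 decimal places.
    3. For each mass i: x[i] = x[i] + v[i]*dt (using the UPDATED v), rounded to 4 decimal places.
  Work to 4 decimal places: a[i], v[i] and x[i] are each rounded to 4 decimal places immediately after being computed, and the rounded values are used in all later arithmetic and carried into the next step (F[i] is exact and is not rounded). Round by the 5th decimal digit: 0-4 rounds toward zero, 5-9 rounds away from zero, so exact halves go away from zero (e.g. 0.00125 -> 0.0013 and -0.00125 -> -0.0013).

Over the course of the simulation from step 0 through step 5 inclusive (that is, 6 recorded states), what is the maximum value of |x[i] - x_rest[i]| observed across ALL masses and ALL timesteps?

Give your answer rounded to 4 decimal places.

Step 0: x=[2.0000 7.0000 10.0000 11.0000] v=[0.0000 0.0000 0.0000 0.0000]
Step 1: x=[2.5000 6.5000 9.5000 11.5000] v=[2.0000 -2.0000 -2.0000 2.0000]
Step 2: x=[3.2500 5.7500 8.7500 12.2500] v=[3.0000 -3.0000 -3.0000 3.0000]
Step 3: x=[3.8750 5.1250 8.1250 12.8750] v=[2.5000 -2.5000 -2.5000 2.5000]
Step 4: x=[4.0625 4.9375 7.9375 13.0625] v=[0.7500 -0.7500 -0.7500 0.7500]
Step 5: x=[3.7188 5.2813 8.2813 12.7188] v=[-1.3750 1.3750 1.3750 -1.3750]
Max displacement = 1.0625

Answer: 1.0625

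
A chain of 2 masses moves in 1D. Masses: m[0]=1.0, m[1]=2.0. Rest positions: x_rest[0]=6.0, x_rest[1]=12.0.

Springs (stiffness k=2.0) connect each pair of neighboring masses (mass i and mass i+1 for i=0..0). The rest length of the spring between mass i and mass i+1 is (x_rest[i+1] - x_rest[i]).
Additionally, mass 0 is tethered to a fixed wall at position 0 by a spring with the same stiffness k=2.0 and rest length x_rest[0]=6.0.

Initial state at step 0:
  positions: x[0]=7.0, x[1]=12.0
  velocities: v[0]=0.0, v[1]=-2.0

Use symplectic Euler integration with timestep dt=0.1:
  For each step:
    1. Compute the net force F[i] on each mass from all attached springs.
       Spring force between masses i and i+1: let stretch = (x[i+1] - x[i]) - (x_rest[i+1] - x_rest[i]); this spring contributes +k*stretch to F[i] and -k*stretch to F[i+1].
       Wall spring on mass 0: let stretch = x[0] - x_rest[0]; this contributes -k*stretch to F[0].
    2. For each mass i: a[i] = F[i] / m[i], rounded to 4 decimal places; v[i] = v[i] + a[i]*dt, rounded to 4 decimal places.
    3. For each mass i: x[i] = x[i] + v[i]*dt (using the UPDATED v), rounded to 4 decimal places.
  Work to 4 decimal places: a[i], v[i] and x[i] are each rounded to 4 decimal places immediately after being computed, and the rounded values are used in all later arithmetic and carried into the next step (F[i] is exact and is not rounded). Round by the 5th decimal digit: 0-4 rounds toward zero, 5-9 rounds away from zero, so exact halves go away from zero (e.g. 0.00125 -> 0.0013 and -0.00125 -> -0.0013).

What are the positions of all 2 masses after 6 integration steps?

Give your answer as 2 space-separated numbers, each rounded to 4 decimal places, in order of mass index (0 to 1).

Step 0: x=[7.0000 12.0000] v=[0.0000 -2.0000]
Step 1: x=[6.9600 11.8100] v=[-0.4000 -1.9000]
Step 2: x=[6.8778 11.6315] v=[-0.8220 -1.7850]
Step 3: x=[6.7531 11.4655] v=[-1.2468 -1.6604]
Step 4: x=[6.5876 11.3123] v=[-1.6549 -1.5316]
Step 5: x=[6.3849 11.1719] v=[-2.0275 -1.4041]
Step 6: x=[6.1502 11.0436] v=[-2.3471 -1.2828]

Answer: 6.1502 11.0436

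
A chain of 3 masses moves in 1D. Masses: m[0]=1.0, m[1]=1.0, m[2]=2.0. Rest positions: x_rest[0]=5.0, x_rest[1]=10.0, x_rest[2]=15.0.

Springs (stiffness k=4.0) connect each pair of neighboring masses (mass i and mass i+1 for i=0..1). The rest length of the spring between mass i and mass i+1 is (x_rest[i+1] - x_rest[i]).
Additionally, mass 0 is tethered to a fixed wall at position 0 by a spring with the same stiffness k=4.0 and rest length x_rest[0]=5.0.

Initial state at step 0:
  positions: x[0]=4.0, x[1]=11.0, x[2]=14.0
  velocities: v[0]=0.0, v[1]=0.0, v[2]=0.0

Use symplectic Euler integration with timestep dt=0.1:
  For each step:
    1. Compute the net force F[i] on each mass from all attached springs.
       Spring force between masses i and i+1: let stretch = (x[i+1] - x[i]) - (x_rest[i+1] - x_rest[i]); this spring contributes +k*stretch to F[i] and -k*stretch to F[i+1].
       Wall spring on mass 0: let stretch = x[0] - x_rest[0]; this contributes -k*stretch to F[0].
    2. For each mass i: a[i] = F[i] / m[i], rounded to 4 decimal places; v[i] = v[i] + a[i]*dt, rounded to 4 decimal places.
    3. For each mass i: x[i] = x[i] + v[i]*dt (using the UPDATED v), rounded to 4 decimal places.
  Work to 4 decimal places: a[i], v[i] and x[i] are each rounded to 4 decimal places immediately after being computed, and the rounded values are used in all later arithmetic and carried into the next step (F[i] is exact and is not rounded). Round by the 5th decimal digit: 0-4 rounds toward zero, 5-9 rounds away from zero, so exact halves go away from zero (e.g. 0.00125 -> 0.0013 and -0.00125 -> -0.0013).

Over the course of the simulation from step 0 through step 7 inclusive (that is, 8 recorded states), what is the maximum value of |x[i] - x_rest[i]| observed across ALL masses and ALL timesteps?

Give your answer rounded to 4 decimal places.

Step 0: x=[4.0000 11.0000 14.0000] v=[0.0000 0.0000 0.0000]
Step 1: x=[4.1200 10.8400 14.0400] v=[1.2000 -1.6000 0.4000]
Step 2: x=[4.3440 10.5392 14.1160] v=[2.2400 -3.0080 0.7600]
Step 3: x=[4.6421 10.1337 14.2205] v=[2.9805 -4.0554 1.0446]
Step 4: x=[4.9741 9.6720 14.3432] v=[3.3203 -4.6173 1.2272]
Step 5: x=[5.2951 9.2092 14.4725] v=[3.2098 -4.6280 1.2930]
Step 6: x=[5.5608 8.8004 14.5965] v=[2.6574 -4.0883 1.2403]
Step 7: x=[5.7337 8.4938 14.7046] v=[1.7289 -3.0657 1.0811]
Max displacement = 1.5062

Answer: 1.5062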